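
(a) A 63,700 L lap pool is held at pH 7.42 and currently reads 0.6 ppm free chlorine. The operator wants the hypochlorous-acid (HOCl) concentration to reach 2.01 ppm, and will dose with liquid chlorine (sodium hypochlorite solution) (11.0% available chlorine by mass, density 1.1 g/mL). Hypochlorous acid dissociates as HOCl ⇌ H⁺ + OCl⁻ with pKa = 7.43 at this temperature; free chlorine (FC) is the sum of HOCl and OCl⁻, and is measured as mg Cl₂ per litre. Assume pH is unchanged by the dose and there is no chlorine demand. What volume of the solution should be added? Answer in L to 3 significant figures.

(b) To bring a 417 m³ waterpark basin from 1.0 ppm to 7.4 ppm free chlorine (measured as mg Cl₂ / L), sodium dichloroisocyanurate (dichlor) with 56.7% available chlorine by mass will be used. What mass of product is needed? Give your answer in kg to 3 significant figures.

(a) [OCl⁻]/[HOCl] = 10^(pH − pKa) = 10^(7.42 − 7.43) = 0.9772; fraction as HOCl = 1/(1 + 0.9772) = 0.5058.
(a) Free chlorine required for 2.01 ppm HOCl: 2.01 / 0.5058 = 3.974 ppm.
(a) FC to add: 3.974 − 0.6 = 3.374 mg/L as Cl₂.
(a) Cl₂ equivalent: 3.374 mg/L × 63,700 L = 214.9 g.
(a) Product at 11.0% available Cl: 214.9 / 0.11 = 1954 g.
(a) Volume: 1954 g ÷ 1.1 g/mL = 1776 mL.

(b) Volume: 417 m³ = 417,000 L.
(b) Chlorine deficit: 7.4 − 1.0 = 6.4 ppm = 6.4 mg/L as Cl₂.
(b) Cl₂ equivalent needed: 6.4 mg/L × 417,000 L = 2,669,000 mg = 2669 g.
(b) Product at 56.7% available chlorine: 2669 / 0.567 = 4707 g.

(a) 1.78 L; (b) 4.71 kg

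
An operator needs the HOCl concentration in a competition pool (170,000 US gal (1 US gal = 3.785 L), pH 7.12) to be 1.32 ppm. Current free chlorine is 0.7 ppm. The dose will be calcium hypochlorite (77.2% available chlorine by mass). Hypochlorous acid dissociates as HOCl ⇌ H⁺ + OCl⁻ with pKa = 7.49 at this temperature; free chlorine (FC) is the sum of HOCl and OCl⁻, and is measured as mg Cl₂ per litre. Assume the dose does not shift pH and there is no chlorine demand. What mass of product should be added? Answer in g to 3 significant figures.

Volume: 170,000 US gal × 3.785 L/gal = 643,450 L.
[OCl⁻]/[HOCl] = 10^(pH − pKa) = 10^(7.12 − 7.49) = 0.4266; fraction as HOCl = 1/(1 + 0.4266) = 0.701.
Free chlorine required for 1.32 ppm HOCl: 1.32 / 0.701 = 1.883 ppm.
FC to add: 1.883 − 0.7 = 1.183 mg/L as Cl₂.
Cl₂ equivalent: 1.183 mg/L × 643,450 L = 761.3 g.
Product at 77.2% available Cl: 761.3 / 0.772 = 986.1 g.

986 g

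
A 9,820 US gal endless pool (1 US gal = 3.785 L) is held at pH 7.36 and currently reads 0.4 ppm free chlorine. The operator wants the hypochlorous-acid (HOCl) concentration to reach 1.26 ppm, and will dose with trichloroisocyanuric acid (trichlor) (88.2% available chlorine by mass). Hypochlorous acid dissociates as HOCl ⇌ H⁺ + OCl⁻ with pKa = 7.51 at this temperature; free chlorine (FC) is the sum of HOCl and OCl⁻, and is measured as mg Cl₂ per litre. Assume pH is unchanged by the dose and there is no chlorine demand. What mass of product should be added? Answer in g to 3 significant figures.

73.8 g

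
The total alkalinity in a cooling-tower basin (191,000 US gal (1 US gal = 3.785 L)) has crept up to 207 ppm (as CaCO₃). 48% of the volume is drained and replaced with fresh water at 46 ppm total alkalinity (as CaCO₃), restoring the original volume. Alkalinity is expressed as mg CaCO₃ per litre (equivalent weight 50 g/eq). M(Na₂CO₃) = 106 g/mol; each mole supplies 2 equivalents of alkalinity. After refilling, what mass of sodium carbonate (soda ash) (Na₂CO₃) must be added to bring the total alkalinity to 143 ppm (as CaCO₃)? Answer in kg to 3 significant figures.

10.2 kg

Volume: 191,000 US gal × 3.785 L/gal = 722,935 L.
After draining 48% and refilling: 207 × 0.52 + 46 × 0.48 = 129.72 ppm.
Deficit to target: 143 − 129.72 = 13.28 mg/L.
As CaCO₃: 13.28 mg/L × 722,935 L = 9601 g; ÷ 50 g/eq ÷ 2 = 96.01 mol Na₂CO₃.
Mass: 96.01 × 106 = 10,180 g.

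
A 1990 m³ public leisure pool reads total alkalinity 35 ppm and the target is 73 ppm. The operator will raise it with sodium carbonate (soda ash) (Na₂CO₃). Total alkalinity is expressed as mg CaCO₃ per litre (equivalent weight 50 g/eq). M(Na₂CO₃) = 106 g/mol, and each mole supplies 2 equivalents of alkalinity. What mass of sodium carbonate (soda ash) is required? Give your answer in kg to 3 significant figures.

Volume: 1990 m³ = 1,990,000 L.
Alkalinity to add: (73 − 35) = 38 mg/L as CaCO₃ × 1,990,000 L = 75,620 g as CaCO₃.
Equivalents: 75,620 g ÷ 50 g/eq = 1512 eq.
Each mole of Na₂CO₃ supplies 2 eq, so 1512 / 2 = 756.2 mol.
Mass: 756.2 mol × 106 g/mol = 80,160 g.

80.2 kg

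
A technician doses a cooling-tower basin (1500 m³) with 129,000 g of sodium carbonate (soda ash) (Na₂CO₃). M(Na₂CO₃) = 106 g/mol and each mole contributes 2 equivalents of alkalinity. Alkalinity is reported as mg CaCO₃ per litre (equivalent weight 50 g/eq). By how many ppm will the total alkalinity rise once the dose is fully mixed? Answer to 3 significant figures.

81.1 ppm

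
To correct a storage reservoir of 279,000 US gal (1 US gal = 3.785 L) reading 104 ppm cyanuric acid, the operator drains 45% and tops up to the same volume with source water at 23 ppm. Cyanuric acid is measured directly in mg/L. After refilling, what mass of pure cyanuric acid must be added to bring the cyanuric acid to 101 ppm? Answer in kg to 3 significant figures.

35.3 kg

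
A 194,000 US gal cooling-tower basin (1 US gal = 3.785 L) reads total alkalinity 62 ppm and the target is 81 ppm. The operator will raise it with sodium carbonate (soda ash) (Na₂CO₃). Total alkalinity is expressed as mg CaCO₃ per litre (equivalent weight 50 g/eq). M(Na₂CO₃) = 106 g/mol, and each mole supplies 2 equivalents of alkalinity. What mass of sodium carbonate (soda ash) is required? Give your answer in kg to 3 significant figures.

Volume: 194,000 US gal × 3.785 L/gal = 734,290 L.
Alkalinity to add: (81 − 62) = 19 mg/L as CaCO₃ × 734,290 L = 13,950 g as CaCO₃.
Equivalents: 13,950 g ÷ 50 g/eq = 279 eq.
Each mole of Na₂CO₃ supplies 2 eq, so 279 / 2 = 139.5 mol.
Mass: 139.5 mol × 106 g/mol = 14,790 g.

14.8 kg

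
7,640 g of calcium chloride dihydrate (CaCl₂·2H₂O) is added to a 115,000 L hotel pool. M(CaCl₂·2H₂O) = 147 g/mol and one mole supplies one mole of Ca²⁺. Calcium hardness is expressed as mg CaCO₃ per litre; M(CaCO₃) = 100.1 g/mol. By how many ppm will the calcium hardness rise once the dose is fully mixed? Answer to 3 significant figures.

Moles of Ca²⁺: 7,640 g ÷ 147 g/mol = 51.97 mol.
As CaCO₃: 51.97 mol × 100.1 g/mol = 5202 g.
Rise: 5202 g / 115,000 L × 1000 = 45.24 mg/L.

45.2 ppm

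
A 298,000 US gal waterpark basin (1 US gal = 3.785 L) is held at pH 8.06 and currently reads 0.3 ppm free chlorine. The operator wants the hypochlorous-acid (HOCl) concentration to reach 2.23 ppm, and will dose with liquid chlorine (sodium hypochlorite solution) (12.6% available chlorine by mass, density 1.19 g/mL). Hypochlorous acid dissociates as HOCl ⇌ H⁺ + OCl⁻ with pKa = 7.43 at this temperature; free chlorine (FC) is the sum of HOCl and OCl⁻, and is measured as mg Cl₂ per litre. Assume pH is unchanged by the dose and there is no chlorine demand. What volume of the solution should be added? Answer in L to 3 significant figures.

Volume: 298,000 US gal × 3.785 L/gal = 1,127,930 L.
[OCl⁻]/[HOCl] = 10^(pH − pKa) = 10^(8.06 − 7.43) = 4.266; fraction as HOCl = 1/(1 + 4.266) = 0.1899.
Free chlorine required for 2.23 ppm HOCl: 2.23 / 0.1899 = 11.74 ppm.
FC to add: 11.74 − 0.3 = 11.44 mg/L as Cl₂.
Cl₂ equivalent: 11.44 mg/L × 1,127,930 L = 12,910 g.
Product at 12.6% available Cl: 12,910 / 0.126 = 102,400 g.
Volume: 102,400 g ÷ 1.19 g/mL = 86,080 mL.

86.1 L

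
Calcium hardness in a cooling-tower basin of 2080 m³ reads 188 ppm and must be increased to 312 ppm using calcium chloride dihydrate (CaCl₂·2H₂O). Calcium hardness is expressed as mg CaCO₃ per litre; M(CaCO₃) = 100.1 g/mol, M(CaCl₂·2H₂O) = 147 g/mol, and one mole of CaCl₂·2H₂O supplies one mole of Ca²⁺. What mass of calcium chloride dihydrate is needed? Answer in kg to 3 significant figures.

Volume: 2080 m³ = 2,080,000 L.
Hardness to add: (312 − 188) = 124 mg/L as CaCO₃ × 2,080,000 L = 257,900 g as CaCO₃.
Moles of Ca²⁺ (1 mol Ca²⁺ ≡ 1 mol CaCO₃): 257,900 / 100.1 g/mol = 2577 mol.
Mass of CaCl₂·2H₂O: 2577 × 147 = 378,800 g.

379 kg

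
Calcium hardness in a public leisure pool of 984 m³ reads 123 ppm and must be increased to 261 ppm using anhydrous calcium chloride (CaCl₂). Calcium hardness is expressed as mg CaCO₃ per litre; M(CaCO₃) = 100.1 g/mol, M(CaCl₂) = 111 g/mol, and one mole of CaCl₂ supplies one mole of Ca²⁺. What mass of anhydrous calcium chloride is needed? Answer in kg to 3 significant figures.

151 kg

Volume: 984 m³ = 984,000 L.
Hardness to add: (261 − 123) = 138 mg/L as CaCO₃ × 984,000 L = 135,800 g as CaCO₃.
Moles of Ca²⁺ (1 mol Ca²⁺ ≡ 1 mol CaCO₃): 135,800 / 100.1 g/mol = 1357 mol.
Mass of CaCl₂: 1357 × 111 = 150,600 g.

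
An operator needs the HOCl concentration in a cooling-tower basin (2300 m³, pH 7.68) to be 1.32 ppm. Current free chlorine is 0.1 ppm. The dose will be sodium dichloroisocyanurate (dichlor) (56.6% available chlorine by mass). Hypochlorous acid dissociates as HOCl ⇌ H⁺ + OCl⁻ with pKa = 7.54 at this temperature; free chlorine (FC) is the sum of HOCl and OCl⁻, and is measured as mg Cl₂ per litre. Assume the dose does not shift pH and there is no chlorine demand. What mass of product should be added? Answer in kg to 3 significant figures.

Volume: 2300 m³ = 2,300,000 L.
[OCl⁻]/[HOCl] = 10^(pH − pKa) = 10^(7.68 − 7.54) = 1.38; fraction as HOCl = 1/(1 + 1.38) = 0.4201.
Free chlorine required for 1.32 ppm HOCl: 1.32 / 0.4201 = 3.142 ppm.
FC to add: 3.142 − 0.1 = 3.042 mg/L as Cl₂.
Cl₂ equivalent: 3.042 mg/L × 2,300,000 L = 6997 g.
Product at 56.6% available Cl: 6997 / 0.566 = 12,360 g.

12.4 kg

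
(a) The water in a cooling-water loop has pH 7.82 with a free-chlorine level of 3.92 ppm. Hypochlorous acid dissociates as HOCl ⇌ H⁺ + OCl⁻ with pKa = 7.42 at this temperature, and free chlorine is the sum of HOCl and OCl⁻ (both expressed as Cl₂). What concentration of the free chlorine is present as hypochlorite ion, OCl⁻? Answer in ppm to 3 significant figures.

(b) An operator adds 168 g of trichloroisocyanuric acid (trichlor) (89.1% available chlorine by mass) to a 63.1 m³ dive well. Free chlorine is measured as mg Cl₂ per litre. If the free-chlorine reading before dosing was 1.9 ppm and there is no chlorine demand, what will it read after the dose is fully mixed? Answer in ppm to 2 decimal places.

(a) [OCl⁻]/[HOCl] = 10^(pH − pKa) = 10^(7.82 − 7.42) = 10^0.40 = 2.512.
(a) Fraction as HOCl = 1 / (1 + 2.512) = 0.2847.
(a) OCl⁻ = (1 − 0.2847) × 3.92 ppm = 2.804 ppm.

(b) Volume: 63.1 m³ = 63,100 L.
(b) Available chlorine delivered: 168 g × 0.891 = 149.7 g as Cl₂.
(b) Concentration rise: 149.7 g / 63,100 L = 2.372 mg/L = 2.37 ppm.
(b) Final FC: 1.9 + 2.37 = 4.27 ppm.

(a) 2.80 ppm; (b) 4.27 ppm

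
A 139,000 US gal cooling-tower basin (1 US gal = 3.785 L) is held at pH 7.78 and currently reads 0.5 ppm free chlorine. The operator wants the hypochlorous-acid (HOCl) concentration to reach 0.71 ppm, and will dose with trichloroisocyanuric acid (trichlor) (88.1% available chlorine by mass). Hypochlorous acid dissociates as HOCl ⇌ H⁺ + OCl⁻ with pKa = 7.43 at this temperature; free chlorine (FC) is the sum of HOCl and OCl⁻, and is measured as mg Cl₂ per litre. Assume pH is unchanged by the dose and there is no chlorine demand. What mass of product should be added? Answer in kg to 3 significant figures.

1.07 kg

Volume: 139,000 US gal × 3.785 L/gal = 526,115 L.
[OCl⁻]/[HOCl] = 10^(pH − pKa) = 10^(7.78 − 7.43) = 2.239; fraction as HOCl = 1/(1 + 2.239) = 0.3088.
Free chlorine required for 0.71 ppm HOCl: 0.71 / 0.3088 = 2.299 ppm.
FC to add: 2.299 − 0.5 = 1.799 mg/L as Cl₂.
Cl₂ equivalent: 1.799 mg/L × 526,115 L = 946.7 g.
Product at 88.1% available Cl: 946.7 / 0.881 = 1075 g.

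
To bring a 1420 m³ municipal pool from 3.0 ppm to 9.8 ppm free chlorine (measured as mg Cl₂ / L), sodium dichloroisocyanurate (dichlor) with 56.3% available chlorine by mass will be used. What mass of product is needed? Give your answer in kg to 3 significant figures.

17.2 kg

Volume: 1420 m³ = 1,420,000 L.
Chlorine deficit: 9.8 − 3.0 = 6.8 ppm = 6.8 mg/L as Cl₂.
Cl₂ equivalent needed: 6.8 mg/L × 1,420,000 L = 9,656,000 mg = 9656 g.
Product at 56.3% available chlorine: 9656 / 0.563 = 17,150 g.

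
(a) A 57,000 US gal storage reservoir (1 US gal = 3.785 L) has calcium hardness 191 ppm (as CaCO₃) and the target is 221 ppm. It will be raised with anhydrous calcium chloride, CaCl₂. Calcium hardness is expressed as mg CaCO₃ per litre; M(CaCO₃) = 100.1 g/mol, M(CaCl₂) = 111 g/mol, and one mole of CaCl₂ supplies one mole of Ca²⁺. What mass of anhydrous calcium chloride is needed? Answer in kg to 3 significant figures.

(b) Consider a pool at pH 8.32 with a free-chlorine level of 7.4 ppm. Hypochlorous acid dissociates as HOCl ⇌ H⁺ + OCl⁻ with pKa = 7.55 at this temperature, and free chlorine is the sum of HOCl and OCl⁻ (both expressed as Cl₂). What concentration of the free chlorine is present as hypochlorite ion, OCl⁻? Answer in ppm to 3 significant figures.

(a) Volume: 57,000 US gal × 3.785 L/gal = 215,745 L.
(a) Hardness to add: (221 − 191) = 30 mg/L as CaCO₃ × 215,745 L = 6472 g as CaCO₃.
(a) Moles of Ca²⁺ (1 mol Ca²⁺ ≡ 1 mol CaCO₃): 6472 / 100.1 g/mol = 64.66 mol.
(a) Mass of CaCl₂: 64.66 × 111 = 7177 g.

(b) [OCl⁻]/[HOCl] = 10^(pH − pKa) = 10^(8.32 − 7.55) = 10^0.77 = 5.888.
(b) Fraction as HOCl = 1 / (1 + 5.888) = 0.1452.
(b) OCl⁻ = (1 − 0.1452) × 7.4 ppm = 6.326 ppm.

(a) 7.18 kg; (b) 6.33 ppm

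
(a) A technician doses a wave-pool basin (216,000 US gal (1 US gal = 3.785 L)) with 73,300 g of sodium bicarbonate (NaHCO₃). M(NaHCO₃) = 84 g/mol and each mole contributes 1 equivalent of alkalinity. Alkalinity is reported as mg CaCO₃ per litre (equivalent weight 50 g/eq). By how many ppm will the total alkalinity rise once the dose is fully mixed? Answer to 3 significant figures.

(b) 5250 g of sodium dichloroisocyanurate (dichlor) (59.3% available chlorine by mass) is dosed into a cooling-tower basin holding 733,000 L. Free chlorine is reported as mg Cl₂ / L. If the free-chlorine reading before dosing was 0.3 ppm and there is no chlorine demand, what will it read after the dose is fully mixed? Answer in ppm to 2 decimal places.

(a) 53.4 ppm; (b) 4.55 ppm

(a) Volume: 216,000 US gal × 3.785 L/gal = 817,560 L.
(a) Moles of NaHCO₃: 73,300 g ÷ 84 g/mol = 872.6 mol → 872.6 eq of alkalinity.
(a) As CaCO₃: 872.6 eq × 50 g/eq = 43,630 g.
(a) Rise: 43,630 g / 817,560 L × 1000 = 53.37 mg/L.

(b) Available chlorine delivered: 5250 g × 0.593 = 3113 g as Cl₂.
(b) Concentration rise: 3113 g / 733,000 L = 4.247 mg/L = 4.25 ppm.
(b) Final FC: 0.3 + 4.25 = 4.55 ppm.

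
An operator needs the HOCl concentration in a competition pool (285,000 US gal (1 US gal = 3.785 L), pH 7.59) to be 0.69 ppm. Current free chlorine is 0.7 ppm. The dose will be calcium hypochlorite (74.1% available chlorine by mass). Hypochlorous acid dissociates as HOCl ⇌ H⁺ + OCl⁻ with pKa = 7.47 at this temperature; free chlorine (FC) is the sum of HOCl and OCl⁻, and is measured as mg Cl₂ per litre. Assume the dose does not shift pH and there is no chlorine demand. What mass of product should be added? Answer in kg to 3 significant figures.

1.31 kg

Volume: 285,000 US gal × 3.785 L/gal = 1,078,725 L.
[OCl⁻]/[HOCl] = 10^(pH − pKa) = 10^(7.59 − 7.47) = 1.318; fraction as HOCl = 1/(1 + 1.318) = 0.4314.
Free chlorine required for 0.69 ppm HOCl: 0.69 / 0.4314 = 1.6 ppm.
FC to add: 1.6 − 0.7 = 0.8996 mg/L as Cl₂.
Cl₂ equivalent: 0.8996 mg/L × 1,078,725 L = 970.4 g.
Product at 74.1% available Cl: 970.4 / 0.741 = 1310 g.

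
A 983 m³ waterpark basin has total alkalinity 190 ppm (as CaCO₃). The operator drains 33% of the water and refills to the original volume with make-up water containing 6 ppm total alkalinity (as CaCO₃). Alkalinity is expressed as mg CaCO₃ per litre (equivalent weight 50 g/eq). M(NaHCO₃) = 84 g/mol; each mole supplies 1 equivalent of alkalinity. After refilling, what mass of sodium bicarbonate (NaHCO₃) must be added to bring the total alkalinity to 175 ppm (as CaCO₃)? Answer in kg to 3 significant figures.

75.5 kg

Volume: 983 m³ = 983,000 L.
After draining 33% and refilling: 190 × 0.67 + 6 × 0.33 = 129.28 ppm.
Deficit to target: 175 − 129.28 = 45.72 mg/L.
As CaCO₃: 45.72 mg/L × 983,000 L = 44,940 g; ÷ 50 g/eq ÷ 1 = 898.9 mol NaHCO₃.
Mass: 898.9 × 84 = 75,500 g.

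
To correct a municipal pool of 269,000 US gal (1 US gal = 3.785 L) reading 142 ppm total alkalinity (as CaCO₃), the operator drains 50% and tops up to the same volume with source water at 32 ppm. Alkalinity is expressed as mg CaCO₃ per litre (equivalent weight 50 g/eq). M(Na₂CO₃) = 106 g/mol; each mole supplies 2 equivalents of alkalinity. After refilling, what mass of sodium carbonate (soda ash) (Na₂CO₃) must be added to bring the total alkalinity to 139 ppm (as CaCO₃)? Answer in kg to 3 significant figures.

56.1 kg

Volume: 269,000 US gal × 3.785 L/gal = 1,018,165 L.
After draining 50% and refilling: 142 × 0.50 + 32 × 0.50 = 87 ppm.
Deficit to target: 139 − 87 = 52 mg/L.
As CaCO₃: 52 mg/L × 1,018,165 L = 52,940 g; ÷ 50 g/eq ÷ 2 = 529.4 mol Na₂CO₃.
Mass: 529.4 × 106 = 56,120 g.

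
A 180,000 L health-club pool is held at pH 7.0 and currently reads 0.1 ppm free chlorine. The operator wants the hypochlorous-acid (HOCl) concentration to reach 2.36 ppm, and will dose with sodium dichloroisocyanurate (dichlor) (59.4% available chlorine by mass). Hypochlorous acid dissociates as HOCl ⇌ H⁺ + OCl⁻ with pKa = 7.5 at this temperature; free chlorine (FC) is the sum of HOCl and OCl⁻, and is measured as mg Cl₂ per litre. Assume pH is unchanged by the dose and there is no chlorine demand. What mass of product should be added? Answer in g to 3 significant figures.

911 g

[OCl⁻]/[HOCl] = 10^(pH − pKa) = 10^(7.0 − 7.5) = 0.3162; fraction as HOCl = 1/(1 + 0.3162) = 0.7597.
Free chlorine required for 2.36 ppm HOCl: 2.36 / 0.7597 = 3.106 ppm.
FC to add: 3.106 − 0.1 = 3.006 mg/L as Cl₂.
Cl₂ equivalent: 3.006 mg/L × 180,000 L = 541.1 g.
Product at 59.4% available Cl: 541.1 / 0.594 = 911 g.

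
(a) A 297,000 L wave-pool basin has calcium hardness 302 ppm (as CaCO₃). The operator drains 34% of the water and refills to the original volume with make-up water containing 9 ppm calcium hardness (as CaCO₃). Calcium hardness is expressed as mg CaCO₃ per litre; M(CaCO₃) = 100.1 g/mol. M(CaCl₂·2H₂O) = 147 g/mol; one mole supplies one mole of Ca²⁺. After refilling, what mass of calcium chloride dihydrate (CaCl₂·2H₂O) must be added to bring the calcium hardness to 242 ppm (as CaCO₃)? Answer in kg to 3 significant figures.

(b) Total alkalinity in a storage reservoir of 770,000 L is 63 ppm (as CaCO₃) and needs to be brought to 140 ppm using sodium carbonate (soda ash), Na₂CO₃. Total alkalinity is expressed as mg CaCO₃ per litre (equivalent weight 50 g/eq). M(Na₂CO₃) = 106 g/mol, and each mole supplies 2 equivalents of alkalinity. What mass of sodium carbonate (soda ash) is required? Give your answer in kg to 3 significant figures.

(a) 17.3 kg; (b) 62.8 kg

(a) After draining 34% and refilling: 302 × 0.66 + 9 × 0.34 = 202.38 ppm.
(a) Deficit to target: 242 − 202.38 = 39.62 mg/L.
(a) As CaCO₃: 39.62 mg/L × 297,000 L = 11,770 g; ÷ 100.1 = 117.6 mol Ca²⁺.
(a) Mass: 117.6 × 147 = 17,280 g.

(b) Alkalinity to add: (140 − 63) = 77 mg/L as CaCO₃ × 770,000 L = 59,290 g as CaCO₃.
(b) Equivalents: 59,290 g ÷ 50 g/eq = 1186 eq.
(b) Each mole of Na₂CO₃ supplies 2 eq, so 1186 / 2 = 592.9 mol.
(b) Mass: 592.9 mol × 106 g/mol = 62,850 g.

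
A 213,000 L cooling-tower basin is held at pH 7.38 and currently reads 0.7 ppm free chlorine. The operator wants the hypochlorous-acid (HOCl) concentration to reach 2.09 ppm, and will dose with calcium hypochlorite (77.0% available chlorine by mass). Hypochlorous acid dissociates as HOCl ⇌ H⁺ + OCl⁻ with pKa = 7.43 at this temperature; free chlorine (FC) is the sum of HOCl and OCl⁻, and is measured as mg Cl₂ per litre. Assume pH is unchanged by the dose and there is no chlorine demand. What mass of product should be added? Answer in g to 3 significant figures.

900 g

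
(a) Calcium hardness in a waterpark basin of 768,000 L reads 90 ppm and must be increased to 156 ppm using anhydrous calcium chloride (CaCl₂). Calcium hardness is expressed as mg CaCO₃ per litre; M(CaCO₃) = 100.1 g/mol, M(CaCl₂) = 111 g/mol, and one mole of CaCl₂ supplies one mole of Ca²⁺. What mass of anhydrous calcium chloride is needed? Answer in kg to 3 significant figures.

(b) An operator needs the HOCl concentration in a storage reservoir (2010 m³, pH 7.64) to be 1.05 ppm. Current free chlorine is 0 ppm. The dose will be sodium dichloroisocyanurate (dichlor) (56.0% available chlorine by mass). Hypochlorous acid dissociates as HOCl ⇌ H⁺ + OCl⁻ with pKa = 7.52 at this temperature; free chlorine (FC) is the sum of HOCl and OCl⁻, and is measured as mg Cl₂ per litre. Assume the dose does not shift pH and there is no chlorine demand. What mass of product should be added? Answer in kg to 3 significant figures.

(a) 56.2 kg; (b) 8.74 kg

(a) Hardness to add: (156 − 90) = 66 mg/L as CaCO₃ × 768,000 L = 50,690 g as CaCO₃.
(a) Moles of Ca²⁺ (1 mol Ca²⁺ ≡ 1 mol CaCO₃): 50,690 / 100.1 g/mol = 506.4 mol.
(a) Mass of CaCl₂: 506.4 × 111 = 56,210 g.

(b) Volume: 2010 m³ = 2,010,000 L.
(b) [OCl⁻]/[HOCl] = 10^(pH − pKa) = 10^(7.64 − 7.52) = 1.318; fraction as HOCl = 1/(1 + 1.318) = 0.4314.
(b) Free chlorine required for 1.05 ppm HOCl: 1.05 / 0.4314 = 2.434 ppm.
(b) FC to add: 2.434 − 0 = 2.434 mg/L as Cl₂.
(b) Cl₂ equivalent: 2.434 mg/L × 2,010,000 L = 4893 g.
(b) Product at 56.0% available Cl: 4893 / 0.56 = 8737 g.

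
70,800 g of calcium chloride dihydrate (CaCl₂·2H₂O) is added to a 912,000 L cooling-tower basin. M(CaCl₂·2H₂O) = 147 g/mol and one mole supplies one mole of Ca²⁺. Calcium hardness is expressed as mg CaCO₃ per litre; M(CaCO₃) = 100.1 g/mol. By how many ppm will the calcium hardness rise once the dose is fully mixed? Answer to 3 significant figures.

52.9 ppm

Moles of Ca²⁺: 70,800 g ÷ 147 g/mol = 481.6 mol.
As CaCO₃: 481.6 mol × 100.1 g/mol = 48,210 g.
Rise: 48,210 g / 912,000 L × 1000 = 52.86 mg/L.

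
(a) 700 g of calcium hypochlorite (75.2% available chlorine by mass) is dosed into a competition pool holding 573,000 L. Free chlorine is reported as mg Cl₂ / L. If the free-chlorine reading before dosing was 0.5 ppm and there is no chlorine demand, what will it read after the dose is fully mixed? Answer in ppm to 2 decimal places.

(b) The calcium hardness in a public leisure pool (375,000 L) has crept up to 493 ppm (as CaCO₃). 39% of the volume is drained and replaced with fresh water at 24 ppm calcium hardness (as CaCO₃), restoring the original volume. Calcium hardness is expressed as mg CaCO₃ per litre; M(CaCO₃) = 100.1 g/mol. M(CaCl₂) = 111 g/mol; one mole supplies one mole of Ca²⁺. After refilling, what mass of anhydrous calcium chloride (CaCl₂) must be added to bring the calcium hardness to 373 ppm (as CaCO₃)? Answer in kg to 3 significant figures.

(a) 1.42 ppm; (b) 26.2 kg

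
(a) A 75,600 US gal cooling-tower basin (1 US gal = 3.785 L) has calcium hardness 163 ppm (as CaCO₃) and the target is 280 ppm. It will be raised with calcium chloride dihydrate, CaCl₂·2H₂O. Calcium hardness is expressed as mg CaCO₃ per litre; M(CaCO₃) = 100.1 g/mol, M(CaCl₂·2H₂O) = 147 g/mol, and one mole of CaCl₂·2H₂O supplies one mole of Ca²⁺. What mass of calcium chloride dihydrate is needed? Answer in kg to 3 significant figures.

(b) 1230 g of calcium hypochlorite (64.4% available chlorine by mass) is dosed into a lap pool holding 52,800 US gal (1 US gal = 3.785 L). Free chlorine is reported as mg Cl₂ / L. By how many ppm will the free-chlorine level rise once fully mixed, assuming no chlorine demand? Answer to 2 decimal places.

(a) Volume: 75,600 US gal × 3.785 L/gal = 286,146 L.
(a) Hardness to add: (280 − 163) = 117 mg/L as CaCO₃ × 286,146 L = 33,480 g as CaCO₃.
(a) Moles of Ca²⁺ (1 mol Ca²⁺ ≡ 1 mol CaCO₃): 33,480 / 100.1 g/mol = 334.5 mol.
(a) Mass of CaCl₂·2H₂O: 334.5 × 147 = 49,170 g.

(b) Volume: 52,800 US gal × 3.785 L/gal = 199,848 L.
(b) Available chlorine delivered: 1230 g × 0.644 = 792.1 g as Cl₂.
(b) Concentration rise: 792.1 g / 199,848 L = 3.964 mg/L = 3.96 ppm.

(a) 49.2 kg; (b) 3.96 ppm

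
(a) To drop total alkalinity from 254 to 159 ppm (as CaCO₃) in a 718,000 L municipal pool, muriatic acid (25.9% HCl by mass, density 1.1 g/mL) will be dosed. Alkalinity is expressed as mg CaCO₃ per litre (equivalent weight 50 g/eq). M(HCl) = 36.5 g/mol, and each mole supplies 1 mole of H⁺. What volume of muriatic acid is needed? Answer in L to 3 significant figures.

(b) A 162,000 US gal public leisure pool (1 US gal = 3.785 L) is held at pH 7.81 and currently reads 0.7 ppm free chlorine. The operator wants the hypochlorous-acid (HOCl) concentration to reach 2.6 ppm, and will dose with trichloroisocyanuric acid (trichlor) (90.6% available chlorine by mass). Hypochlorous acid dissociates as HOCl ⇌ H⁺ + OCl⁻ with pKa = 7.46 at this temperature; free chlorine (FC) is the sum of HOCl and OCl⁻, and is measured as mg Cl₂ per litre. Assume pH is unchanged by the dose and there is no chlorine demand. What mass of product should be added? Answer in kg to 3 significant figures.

(a) Alkalinity to neutralize: (254 − 159) = 95 mg/L as CaCO₃ × 718,000 L = 68,210 g as CaCO₃.
(a) Equivalents of H⁺ required: 68,210 ÷ 50 g/eq = 1364 eq = 1364 mol HCl.
(a) Mass of HCl: 1364 × 36.5 = 49,790 g.
(a) Mass of 25.9% solution: 49,790 / 0.259 = 192,300 g.
(a) Volume: 192,300 g ÷ 1.1 g/mL = 174,800 mL.

(b) Volume: 162,000 US gal × 3.785 L/gal = 613,170 L.
(b) [OCl⁻]/[HOCl] = 10^(pH − pKa) = 10^(7.81 − 7.46) = 2.239; fraction as HOCl = 1/(1 + 2.239) = 0.3088.
(b) Free chlorine required for 2.6 ppm HOCl: 2.6 / 0.3088 = 8.421 ppm.
(b) FC to add: 8.421 − 0.7 = 7.721 mg/L as Cl₂.
(b) Cl₂ equivalent: 7.721 mg/L × 613,170 L = 4734 g.
(b) Product at 90.6% available Cl: 4734 / 0.906 = 5225 g.

(a) 175 L; (b) 5.23 kg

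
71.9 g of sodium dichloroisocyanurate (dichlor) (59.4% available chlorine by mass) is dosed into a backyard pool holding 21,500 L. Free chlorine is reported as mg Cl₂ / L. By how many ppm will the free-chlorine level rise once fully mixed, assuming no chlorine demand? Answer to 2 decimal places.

1.99 ppm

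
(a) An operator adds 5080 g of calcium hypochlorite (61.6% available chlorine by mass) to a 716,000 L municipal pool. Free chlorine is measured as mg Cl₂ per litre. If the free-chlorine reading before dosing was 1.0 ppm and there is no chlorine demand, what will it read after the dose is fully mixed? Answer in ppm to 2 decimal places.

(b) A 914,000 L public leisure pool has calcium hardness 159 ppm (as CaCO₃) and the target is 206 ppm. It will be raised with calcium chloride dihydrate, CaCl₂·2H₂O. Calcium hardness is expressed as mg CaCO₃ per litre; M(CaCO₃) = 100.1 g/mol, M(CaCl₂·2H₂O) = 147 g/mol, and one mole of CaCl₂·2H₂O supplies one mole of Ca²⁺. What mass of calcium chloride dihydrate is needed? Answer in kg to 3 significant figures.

(a) 5.37 ppm; (b) 63.1 kg

(a) Available chlorine delivered: 5080 g × 0.616 = 3129 g as Cl₂.
(a) Concentration rise: 3129 g / 716,000 L = 4.371 mg/L = 4.37 ppm.
(a) Final FC: 1.0 + 4.37 = 5.37 ppm.

(b) Hardness to add: (206 − 159) = 47 mg/L as CaCO₃ × 914,000 L = 42,960 g as CaCO₃.
(b) Moles of Ca²⁺ (1 mol Ca²⁺ ≡ 1 mol CaCO₃): 42,960 / 100.1 g/mol = 429.2 mol.
(b) Mass of CaCl₂·2H₂O: 429.2 × 147 = 63,090 g.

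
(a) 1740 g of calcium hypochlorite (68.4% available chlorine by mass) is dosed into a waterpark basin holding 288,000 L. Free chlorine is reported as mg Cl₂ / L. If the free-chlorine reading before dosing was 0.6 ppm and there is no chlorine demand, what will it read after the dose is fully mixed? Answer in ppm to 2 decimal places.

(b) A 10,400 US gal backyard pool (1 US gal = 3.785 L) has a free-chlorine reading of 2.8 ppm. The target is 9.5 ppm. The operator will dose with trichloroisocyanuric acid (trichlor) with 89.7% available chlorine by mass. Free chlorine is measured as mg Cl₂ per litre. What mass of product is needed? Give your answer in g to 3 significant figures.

(a) Available chlorine delivered: 1740 g × 0.684 = 1190 g as Cl₂.
(a) Concentration rise: 1190 g / 288,000 L = 4.133 mg/L = 4.13 ppm.
(a) Final FC: 0.6 + 4.13 = 4.73 ppm.

(b) Volume: 10,400 US gal × 3.785 L/gal = 39,364 L.
(b) Chlorine deficit: 9.5 − 2.8 = 6.7 ppm = 6.7 mg/L as Cl₂.
(b) Cl₂ equivalent needed: 6.7 mg/L × 39,364 L = 263,700 mg = 263.7 g.
(b) Product at 89.7% available chlorine: 263.7 / 0.897 = 294 g.

(a) 4.73 ppm; (b) 294 g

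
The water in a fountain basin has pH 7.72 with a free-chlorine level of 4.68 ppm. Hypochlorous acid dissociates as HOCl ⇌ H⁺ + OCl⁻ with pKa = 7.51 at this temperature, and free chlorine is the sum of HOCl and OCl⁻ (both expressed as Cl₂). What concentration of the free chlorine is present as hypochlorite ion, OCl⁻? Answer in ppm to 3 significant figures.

2.89 ppm

[OCl⁻]/[HOCl] = 10^(pH − pKa) = 10^(7.72 − 7.51) = 10^0.21 = 1.622.
Fraction as HOCl = 1 / (1 + 1.622) = 0.3814.
OCl⁻ = (1 − 0.3814) × 4.68 ppm = 2.895 ppm.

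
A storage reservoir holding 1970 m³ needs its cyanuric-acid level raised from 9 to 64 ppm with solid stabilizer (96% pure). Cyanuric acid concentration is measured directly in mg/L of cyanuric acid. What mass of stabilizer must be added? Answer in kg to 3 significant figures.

113 kg

Volume: 1970 m³ = 1,970,000 L.
CYA to add: (64 − 9) = 55 mg/L × 1,970,000 L = 108,400 g cyanuric acid.
At 96% purity: 108,400 / 0.96 = 112,900 g product.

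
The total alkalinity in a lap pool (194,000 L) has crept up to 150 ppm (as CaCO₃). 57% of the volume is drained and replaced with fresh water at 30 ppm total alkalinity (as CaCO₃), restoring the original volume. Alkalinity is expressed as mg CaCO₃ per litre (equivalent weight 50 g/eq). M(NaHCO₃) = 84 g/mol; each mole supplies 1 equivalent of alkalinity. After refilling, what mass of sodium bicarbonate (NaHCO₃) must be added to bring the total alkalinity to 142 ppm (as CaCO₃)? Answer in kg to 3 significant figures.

After draining 57% and refilling: 150 × 0.43 + 30 × 0.57 = 81.6 ppm.
Deficit to target: 142 − 81.6 = 60.4 mg/L.
As CaCO₃: 60.4 mg/L × 194,000 L = 11,720 g; ÷ 50 g/eq ÷ 1 = 234.4 mol NaHCO₃.
Mass: 234.4 × 84 = 19,690 g.

19.7 kg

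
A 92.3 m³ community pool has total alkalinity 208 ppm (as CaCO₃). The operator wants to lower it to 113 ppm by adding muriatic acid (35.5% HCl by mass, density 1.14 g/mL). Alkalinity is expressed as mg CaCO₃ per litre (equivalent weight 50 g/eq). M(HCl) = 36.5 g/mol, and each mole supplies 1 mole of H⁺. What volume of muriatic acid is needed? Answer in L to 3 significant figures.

Volume: 92.3 m³ = 92,300 L.
Alkalinity to neutralize: (208 − 113) = 95 mg/L as CaCO₃ × 92,300 L = 8768 g as CaCO₃.
Equivalents of H⁺ required: 8768 ÷ 50 g/eq = 175.4 eq = 175.4 mol HCl.
Mass of HCl: 175.4 × 36.5 = 6401 g.
Mass of 35.5% solution: 6401 / 0.355 = 18,030 g.
Volume: 18,030 g ÷ 1.14 g/mL = 15,820 mL.

15.8 L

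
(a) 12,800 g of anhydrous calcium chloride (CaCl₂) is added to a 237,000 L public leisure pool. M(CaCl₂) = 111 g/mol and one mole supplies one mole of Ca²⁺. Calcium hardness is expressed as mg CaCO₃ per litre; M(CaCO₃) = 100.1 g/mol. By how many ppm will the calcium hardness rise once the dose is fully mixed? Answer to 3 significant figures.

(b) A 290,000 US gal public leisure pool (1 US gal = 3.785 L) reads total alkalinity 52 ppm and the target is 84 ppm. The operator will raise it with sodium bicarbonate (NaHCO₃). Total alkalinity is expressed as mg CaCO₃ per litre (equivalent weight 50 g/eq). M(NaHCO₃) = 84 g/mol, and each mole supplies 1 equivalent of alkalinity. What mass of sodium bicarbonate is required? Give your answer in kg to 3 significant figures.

(a) Moles of Ca²⁺: 12,800 g ÷ 111 g/mol = 115.3 mol.
(a) As CaCO₃: 115.3 mol × 100.1 g/mol = 11,540 g.
(a) Rise: 11,540 g / 237,000 L × 1000 = 48.7 mg/L.

(b) Volume: 290,000 US gal × 3.785 L/gal = 1,097,650 L.
(b) Alkalinity to add: (84 − 52) = 32 mg/L as CaCO₃ × 1,097,650 L = 35,120 g as CaCO₃.
(b) Equivalents: 35,120 g ÷ 50 g/eq = 702.5 eq.
(b) NaHCO₃ supplies 1 eq per mole → 702.5 mol.
(b) Mass: 702.5 mol × 84 g/mol = 59,010 g.

(a) 48.7 ppm; (b) 59.0 kg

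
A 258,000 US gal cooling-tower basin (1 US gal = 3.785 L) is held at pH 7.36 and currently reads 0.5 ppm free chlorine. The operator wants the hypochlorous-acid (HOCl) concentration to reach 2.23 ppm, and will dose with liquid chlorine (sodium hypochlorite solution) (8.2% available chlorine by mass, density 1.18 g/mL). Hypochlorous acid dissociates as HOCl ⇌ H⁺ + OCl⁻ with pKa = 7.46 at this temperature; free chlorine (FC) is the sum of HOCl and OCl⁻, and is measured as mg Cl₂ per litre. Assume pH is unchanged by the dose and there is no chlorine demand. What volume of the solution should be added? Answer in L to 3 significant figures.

35.3 L

Volume: 258,000 US gal × 3.785 L/gal = 976,530 L.
[OCl⁻]/[HOCl] = 10^(pH − pKa) = 10^(7.36 − 7.46) = 0.7943; fraction as HOCl = 1/(1 + 0.7943) = 0.5573.
Free chlorine required for 2.23 ppm HOCl: 2.23 / 0.5573 = 4.001 ppm.
FC to add: 4.001 − 0.5 = 3.501 mg/L as Cl₂.
Cl₂ equivalent: 3.501 mg/L × 976,530 L = 3419 g.
Product at 8.2% available Cl: 3419 / 0.082 = 41,700 g.
Volume: 41,700 g ÷ 1.18 g/mL = 35,340 mL.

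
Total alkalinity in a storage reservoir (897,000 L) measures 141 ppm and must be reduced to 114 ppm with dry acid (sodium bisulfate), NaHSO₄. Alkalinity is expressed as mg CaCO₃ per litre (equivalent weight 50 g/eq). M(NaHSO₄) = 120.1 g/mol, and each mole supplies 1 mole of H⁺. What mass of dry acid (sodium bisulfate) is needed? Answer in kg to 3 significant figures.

58.2 kg

Alkalinity to neutralize: (141 − 114) = 27 mg/L as CaCO₃ × 897,000 L = 24,220 g as CaCO₃.
Equivalents of H⁺ required: 24,220 ÷ 50 g/eq = 484.4 eq = 484.4 mol NaHSO₄.
Mass of NaHSO₄: 484.4 × 120.1 = 58,170 g.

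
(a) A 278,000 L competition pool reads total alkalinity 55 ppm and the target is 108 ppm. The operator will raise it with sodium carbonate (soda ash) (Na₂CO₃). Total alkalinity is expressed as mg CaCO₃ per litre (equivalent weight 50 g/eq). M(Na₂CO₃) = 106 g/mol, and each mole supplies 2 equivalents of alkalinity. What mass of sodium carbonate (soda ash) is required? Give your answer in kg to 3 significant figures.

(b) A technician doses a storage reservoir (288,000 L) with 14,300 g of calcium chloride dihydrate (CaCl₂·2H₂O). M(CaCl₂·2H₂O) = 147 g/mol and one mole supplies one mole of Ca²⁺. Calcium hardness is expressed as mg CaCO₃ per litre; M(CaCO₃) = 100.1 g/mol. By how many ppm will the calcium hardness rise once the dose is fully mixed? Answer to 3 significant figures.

(a) Alkalinity to add: (108 − 55) = 53 mg/L as CaCO₃ × 278,000 L = 14,730 g as CaCO₃.
(a) Equivalents: 14,730 g ÷ 50 g/eq = 294.7 eq.
(a) Each mole of Na₂CO₃ supplies 2 eq, so 294.7 / 2 = 147.3 mol.
(a) Mass: 147.3 mol × 106 g/mol = 15,620 g.

(b) Moles of Ca²⁺: 14,300 g ÷ 147 g/mol = 97.28 mol.
(b) As CaCO₃: 97.28 mol × 100.1 g/mol = 9738 g.
(b) Rise: 9738 g / 288,000 L × 1000 = 33.81 mg/L.

(a) 15.6 kg; (b) 33.8 ppm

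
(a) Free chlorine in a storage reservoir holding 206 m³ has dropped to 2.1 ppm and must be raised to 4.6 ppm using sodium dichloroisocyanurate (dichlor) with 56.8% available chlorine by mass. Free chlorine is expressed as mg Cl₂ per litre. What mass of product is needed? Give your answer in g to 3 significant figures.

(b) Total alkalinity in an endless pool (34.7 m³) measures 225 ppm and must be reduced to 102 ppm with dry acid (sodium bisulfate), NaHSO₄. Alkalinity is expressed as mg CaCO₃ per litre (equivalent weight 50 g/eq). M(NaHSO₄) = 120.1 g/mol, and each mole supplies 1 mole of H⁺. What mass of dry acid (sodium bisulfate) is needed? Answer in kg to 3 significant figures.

(a) Volume: 206 m³ = 206,000 L.
(a) Chlorine deficit: 4.6 − 2.1 = 2.5 ppm = 2.5 mg/L as Cl₂.
(a) Cl₂ equivalent needed: 2.5 mg/L × 206,000 L = 515,000 mg = 515 g.
(a) Product at 56.8% available chlorine: 515 / 0.568 = 906.7 g.

(b) Volume: 34.7 m³ = 34,700 L.
(b) Alkalinity to neutralize: (225 − 102) = 123 mg/L as CaCO₃ × 34,700 L = 4268 g as CaCO₃.
(b) Equivalents of H⁺ required: 4268 ÷ 50 g/eq = 85.36 eq = 85.36 mol NaHSO₄.
(b) Mass of NaHSO₄: 85.36 × 120.1 = 10,250 g.

(a) 907 g; (b) 10.3 kg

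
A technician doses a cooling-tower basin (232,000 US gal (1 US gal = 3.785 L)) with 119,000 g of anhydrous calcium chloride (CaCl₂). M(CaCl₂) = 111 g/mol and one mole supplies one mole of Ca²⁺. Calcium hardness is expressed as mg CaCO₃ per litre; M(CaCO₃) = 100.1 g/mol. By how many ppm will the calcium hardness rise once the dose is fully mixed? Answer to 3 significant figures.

122 ppm

Volume: 232,000 US gal × 3.785 L/gal = 878,120 L.
Moles of Ca²⁺: 119,000 g ÷ 111 g/mol = 1072 mol.
As CaCO₃: 1072 mol × 100.1 g/mol = 107,300 g.
Rise: 107,300 g / 878,120 L × 1000 = 122.2 mg/L.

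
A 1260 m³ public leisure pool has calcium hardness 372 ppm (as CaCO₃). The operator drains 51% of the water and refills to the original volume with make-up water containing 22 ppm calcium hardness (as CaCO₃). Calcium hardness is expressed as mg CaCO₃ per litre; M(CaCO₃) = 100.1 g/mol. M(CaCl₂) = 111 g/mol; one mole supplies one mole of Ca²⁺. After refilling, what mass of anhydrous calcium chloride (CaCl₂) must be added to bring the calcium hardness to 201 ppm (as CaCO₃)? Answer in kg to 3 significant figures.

Volume: 1260 m³ = 1,260,000 L.
After draining 51% and refilling: 372 × 0.49 + 22 × 0.51 = 193.5 ppm.
Deficit to target: 201 − 193.5 = 7.5 mg/L.
As CaCO₃: 7.5 mg/L × 1,260,000 L = 9450 g; ÷ 100.1 = 94.41 mol Ca²⁺.
Mass: 94.41 × 111 = 10,480 g.

10.5 kg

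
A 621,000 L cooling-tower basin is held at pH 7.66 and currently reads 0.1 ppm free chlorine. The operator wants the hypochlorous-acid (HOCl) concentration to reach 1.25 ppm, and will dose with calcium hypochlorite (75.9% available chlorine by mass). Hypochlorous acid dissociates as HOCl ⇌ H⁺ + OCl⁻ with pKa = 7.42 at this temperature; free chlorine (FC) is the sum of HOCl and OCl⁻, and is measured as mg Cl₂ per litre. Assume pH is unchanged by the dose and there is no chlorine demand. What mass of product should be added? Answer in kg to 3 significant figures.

2.72 kg

[OCl⁻]/[HOCl] = 10^(pH − pKa) = 10^(7.66 − 7.42) = 1.738; fraction as HOCl = 1/(1 + 1.738) = 0.3653.
Free chlorine required for 1.25 ppm HOCl: 1.25 / 0.3653 = 3.422 ppm.
FC to add: 3.422 − 0.1 = 3.322 mg/L as Cl₂.
Cl₂ equivalent: 3.322 mg/L × 621,000 L = 2063 g.
Product at 75.9% available Cl: 2063 / 0.759 = 2718 g.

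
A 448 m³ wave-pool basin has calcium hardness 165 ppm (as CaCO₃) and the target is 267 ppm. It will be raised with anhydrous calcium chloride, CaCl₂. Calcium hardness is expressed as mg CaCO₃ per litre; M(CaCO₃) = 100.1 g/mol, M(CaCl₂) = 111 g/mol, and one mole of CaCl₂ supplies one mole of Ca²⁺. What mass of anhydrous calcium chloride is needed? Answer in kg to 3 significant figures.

50.7 kg

Volume: 448 m³ = 448,000 L.
Hardness to add: (267 − 165) = 102 mg/L as CaCO₃ × 448,000 L = 45,700 g as CaCO₃.
Moles of Ca²⁺ (1 mol Ca²⁺ ≡ 1 mol CaCO₃): 45,700 / 100.1 g/mol = 456.5 mol.
Mass of CaCl₂: 456.5 × 111 = 50,670 g.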